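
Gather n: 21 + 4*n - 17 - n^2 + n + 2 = -n^2 + 5*n + 6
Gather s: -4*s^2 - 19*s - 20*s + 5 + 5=-4*s^2 - 39*s + 10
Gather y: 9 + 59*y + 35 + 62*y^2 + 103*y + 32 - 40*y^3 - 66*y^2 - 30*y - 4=-40*y^3 - 4*y^2 + 132*y + 72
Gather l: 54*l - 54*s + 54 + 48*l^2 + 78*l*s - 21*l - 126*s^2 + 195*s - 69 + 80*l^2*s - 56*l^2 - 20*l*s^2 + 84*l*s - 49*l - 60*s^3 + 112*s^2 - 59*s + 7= l^2*(80*s - 8) + l*(-20*s^2 + 162*s - 16) - 60*s^3 - 14*s^2 + 82*s - 8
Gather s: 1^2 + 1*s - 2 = s - 1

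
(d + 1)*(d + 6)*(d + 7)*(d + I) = d^4 + 14*d^3 + I*d^3 + 55*d^2 + 14*I*d^2 + 42*d + 55*I*d + 42*I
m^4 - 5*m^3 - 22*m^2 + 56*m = m*(m - 7)*(m - 2)*(m + 4)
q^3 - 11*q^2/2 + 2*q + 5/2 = (q - 5)*(q - 1)*(q + 1/2)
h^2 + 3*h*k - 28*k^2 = (h - 4*k)*(h + 7*k)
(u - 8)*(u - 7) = u^2 - 15*u + 56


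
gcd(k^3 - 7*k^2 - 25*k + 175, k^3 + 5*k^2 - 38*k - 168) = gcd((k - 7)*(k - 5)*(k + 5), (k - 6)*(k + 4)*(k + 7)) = 1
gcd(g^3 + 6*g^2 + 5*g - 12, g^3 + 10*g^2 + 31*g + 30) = g + 3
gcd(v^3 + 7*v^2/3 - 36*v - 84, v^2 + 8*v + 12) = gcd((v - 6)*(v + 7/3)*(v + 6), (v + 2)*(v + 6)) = v + 6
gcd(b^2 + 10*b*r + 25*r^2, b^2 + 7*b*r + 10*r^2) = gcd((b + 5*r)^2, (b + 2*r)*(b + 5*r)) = b + 5*r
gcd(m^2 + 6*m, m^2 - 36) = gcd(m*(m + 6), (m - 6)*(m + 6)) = m + 6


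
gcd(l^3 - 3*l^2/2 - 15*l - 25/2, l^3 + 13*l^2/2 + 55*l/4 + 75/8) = l + 5/2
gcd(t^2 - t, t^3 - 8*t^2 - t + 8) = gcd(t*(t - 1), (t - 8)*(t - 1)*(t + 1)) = t - 1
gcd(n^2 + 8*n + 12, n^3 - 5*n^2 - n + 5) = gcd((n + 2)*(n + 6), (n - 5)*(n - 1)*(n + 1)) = 1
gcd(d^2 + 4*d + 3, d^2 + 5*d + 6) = d + 3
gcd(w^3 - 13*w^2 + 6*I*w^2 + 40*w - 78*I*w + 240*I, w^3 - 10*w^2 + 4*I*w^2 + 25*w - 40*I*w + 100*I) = w - 5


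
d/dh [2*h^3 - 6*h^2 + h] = 6*h^2 - 12*h + 1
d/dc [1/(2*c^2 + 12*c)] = (-c - 3)/(c^2*(c + 6)^2)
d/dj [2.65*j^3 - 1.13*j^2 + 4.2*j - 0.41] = 7.95*j^2 - 2.26*j + 4.2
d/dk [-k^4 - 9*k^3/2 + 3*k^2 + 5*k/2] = -4*k^3 - 27*k^2/2 + 6*k + 5/2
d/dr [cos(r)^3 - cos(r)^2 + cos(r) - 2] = (-3*cos(r)^2 + 2*cos(r) - 1)*sin(r)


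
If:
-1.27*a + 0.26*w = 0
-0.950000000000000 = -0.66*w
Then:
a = 0.29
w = 1.44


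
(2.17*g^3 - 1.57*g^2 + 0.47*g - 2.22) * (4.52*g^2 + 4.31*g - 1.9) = 9.8084*g^5 + 2.2563*g^4 - 8.7653*g^3 - 5.0257*g^2 - 10.4612*g + 4.218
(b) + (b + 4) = 2*b + 4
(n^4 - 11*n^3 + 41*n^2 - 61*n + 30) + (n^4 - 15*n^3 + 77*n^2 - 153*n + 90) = 2*n^4 - 26*n^3 + 118*n^2 - 214*n + 120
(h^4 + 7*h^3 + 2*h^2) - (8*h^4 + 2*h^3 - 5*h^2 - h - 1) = -7*h^4 + 5*h^3 + 7*h^2 + h + 1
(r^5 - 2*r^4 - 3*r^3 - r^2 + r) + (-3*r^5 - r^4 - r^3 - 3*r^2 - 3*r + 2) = -2*r^5 - 3*r^4 - 4*r^3 - 4*r^2 - 2*r + 2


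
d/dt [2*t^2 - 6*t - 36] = 4*t - 6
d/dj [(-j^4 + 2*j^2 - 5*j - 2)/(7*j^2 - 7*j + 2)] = (-14*j^5 + 21*j^4 - 8*j^3 + 21*j^2 + 36*j - 24)/(49*j^4 - 98*j^3 + 77*j^2 - 28*j + 4)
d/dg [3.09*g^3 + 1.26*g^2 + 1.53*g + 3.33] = 9.27*g^2 + 2.52*g + 1.53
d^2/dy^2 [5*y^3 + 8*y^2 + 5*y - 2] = 30*y + 16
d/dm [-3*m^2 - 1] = -6*m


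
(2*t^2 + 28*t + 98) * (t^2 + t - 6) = 2*t^4 + 30*t^3 + 114*t^2 - 70*t - 588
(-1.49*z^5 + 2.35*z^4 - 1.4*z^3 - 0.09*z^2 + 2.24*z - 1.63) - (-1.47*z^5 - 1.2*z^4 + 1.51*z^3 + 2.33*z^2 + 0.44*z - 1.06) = -0.02*z^5 + 3.55*z^4 - 2.91*z^3 - 2.42*z^2 + 1.8*z - 0.57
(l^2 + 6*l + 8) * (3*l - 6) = 3*l^3 + 12*l^2 - 12*l - 48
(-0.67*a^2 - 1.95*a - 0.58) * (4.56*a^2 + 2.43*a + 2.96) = -3.0552*a^4 - 10.5201*a^3 - 9.3665*a^2 - 7.1814*a - 1.7168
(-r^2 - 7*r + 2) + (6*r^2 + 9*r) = 5*r^2 + 2*r + 2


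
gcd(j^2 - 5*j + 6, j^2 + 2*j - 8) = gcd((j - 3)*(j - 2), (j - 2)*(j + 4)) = j - 2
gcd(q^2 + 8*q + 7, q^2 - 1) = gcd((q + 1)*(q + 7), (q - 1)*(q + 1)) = q + 1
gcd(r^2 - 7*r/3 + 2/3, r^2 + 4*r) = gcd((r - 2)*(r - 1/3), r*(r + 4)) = 1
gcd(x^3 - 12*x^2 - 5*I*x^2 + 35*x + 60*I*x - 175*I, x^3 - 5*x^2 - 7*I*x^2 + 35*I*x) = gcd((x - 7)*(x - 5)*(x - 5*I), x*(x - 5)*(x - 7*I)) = x - 5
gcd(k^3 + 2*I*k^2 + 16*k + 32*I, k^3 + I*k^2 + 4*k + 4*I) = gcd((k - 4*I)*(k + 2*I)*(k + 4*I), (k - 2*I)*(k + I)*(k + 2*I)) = k + 2*I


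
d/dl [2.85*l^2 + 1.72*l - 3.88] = 5.7*l + 1.72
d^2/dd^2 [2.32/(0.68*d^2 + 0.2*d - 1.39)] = (-2.145536*d^2 - 0.63104*d + 2.32*(1.36*d + 0.2)*(2.72*d + 0.4) + 4.385728)/(0.68*d^2 + 0.2*d - 1.39)^3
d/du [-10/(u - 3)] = 10/(u - 3)^2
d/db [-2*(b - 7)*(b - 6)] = 26 - 4*b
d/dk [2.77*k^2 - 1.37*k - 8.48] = 5.54*k - 1.37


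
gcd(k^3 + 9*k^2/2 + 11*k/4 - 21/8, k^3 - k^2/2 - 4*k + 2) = k - 1/2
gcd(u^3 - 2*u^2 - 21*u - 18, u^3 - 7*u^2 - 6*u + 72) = u^2 - 3*u - 18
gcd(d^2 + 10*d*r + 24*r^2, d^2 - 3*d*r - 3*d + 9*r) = 1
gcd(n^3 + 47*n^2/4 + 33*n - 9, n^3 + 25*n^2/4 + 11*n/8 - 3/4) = n^2 + 23*n/4 - 3/2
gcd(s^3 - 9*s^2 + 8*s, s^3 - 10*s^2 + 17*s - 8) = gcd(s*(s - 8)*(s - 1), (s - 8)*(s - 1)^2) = s^2 - 9*s + 8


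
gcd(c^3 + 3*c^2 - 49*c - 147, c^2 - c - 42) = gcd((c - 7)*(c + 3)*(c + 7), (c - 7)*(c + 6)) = c - 7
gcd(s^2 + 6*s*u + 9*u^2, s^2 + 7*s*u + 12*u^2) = s + 3*u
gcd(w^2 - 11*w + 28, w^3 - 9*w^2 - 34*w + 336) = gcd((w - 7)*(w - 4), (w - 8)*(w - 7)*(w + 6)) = w - 7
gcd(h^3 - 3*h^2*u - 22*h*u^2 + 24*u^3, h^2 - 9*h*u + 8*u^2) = -h + u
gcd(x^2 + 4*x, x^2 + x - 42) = 1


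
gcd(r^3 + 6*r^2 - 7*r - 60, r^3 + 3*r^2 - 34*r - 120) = r^2 + 9*r + 20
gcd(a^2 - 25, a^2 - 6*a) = 1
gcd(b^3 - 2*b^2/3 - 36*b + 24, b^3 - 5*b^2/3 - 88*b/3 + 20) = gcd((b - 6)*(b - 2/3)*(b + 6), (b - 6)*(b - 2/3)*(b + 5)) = b^2 - 20*b/3 + 4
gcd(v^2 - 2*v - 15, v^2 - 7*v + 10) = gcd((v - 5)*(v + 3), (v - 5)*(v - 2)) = v - 5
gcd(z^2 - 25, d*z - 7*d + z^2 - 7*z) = 1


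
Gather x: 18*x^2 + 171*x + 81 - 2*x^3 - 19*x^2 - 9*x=-2*x^3 - x^2 + 162*x + 81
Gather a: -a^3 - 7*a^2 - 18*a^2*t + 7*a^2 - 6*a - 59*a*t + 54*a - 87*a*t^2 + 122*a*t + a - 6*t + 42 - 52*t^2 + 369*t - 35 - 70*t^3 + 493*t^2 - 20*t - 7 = -a^3 - 18*a^2*t + a*(-87*t^2 + 63*t + 49) - 70*t^3 + 441*t^2 + 343*t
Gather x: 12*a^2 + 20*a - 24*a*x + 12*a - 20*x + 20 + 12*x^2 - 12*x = 12*a^2 + 32*a + 12*x^2 + x*(-24*a - 32) + 20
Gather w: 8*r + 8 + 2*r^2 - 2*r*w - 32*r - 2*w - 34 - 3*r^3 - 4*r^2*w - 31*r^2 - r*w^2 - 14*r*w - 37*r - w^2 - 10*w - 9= -3*r^3 - 29*r^2 - 61*r + w^2*(-r - 1) + w*(-4*r^2 - 16*r - 12) - 35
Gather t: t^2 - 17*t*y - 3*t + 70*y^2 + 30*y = t^2 + t*(-17*y - 3) + 70*y^2 + 30*y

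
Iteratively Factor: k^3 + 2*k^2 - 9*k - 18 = (k - 3)*(k^2 + 5*k + 6) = (k - 3)*(k + 3)*(k + 2)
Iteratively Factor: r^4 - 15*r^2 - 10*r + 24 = (r + 3)*(r^3 - 3*r^2 - 6*r + 8) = (r + 2)*(r + 3)*(r^2 - 5*r + 4) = (r - 4)*(r + 2)*(r + 3)*(r - 1)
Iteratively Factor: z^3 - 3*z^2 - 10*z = (z)*(z^2 - 3*z - 10) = z*(z - 5)*(z + 2)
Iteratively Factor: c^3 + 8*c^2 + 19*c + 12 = (c + 4)*(c^2 + 4*c + 3) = (c + 1)*(c + 4)*(c + 3)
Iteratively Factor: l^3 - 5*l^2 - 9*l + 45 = (l + 3)*(l^2 - 8*l + 15) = (l - 5)*(l + 3)*(l - 3)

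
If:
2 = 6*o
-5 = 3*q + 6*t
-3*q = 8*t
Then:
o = 1/3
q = -20/3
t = 5/2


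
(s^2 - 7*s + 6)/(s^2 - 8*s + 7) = (s - 6)/(s - 7)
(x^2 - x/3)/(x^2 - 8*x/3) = (3*x - 1)/(3*x - 8)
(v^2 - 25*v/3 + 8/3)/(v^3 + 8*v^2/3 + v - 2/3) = (v - 8)/(v^2 + 3*v + 2)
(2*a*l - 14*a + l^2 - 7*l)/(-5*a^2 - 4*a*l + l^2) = (-2*a*l + 14*a - l^2 + 7*l)/(5*a^2 + 4*a*l - l^2)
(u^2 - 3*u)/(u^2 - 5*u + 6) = u/(u - 2)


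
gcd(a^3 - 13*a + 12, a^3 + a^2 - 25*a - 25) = 1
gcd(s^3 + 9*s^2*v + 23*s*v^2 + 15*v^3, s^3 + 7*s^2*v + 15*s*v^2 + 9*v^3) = s^2 + 4*s*v + 3*v^2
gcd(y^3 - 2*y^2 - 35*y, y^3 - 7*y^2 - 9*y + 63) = y - 7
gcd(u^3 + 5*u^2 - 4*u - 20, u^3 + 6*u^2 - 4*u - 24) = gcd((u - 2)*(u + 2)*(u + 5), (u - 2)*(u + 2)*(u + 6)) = u^2 - 4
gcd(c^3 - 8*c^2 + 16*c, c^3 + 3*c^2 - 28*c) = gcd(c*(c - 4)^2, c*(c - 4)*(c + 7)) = c^2 - 4*c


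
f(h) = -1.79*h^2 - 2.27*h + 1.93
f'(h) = -3.58*h - 2.27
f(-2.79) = -5.67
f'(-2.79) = 7.72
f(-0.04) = 2.02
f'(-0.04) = -2.13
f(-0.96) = 2.46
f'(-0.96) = 1.17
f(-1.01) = 2.40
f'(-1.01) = 1.35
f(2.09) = -10.63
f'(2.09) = -9.75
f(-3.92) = -16.68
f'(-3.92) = 11.76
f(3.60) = -29.44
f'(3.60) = -15.16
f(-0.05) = 2.04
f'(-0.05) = -2.09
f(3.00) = -20.99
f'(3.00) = -13.01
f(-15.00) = -366.77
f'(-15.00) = 51.43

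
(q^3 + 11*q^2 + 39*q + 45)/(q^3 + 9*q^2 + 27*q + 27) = (q + 5)/(q + 3)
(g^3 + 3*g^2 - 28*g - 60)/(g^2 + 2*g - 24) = (g^2 - 3*g - 10)/(g - 4)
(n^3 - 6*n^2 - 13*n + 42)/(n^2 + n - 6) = n - 7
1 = 1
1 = 1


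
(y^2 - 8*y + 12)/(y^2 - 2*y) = (y - 6)/y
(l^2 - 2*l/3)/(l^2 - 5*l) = (l - 2/3)/(l - 5)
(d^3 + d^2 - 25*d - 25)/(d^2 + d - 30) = (d^2 + 6*d + 5)/(d + 6)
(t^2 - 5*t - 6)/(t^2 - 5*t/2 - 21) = 2*(t + 1)/(2*t + 7)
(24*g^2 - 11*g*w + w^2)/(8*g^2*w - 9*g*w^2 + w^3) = (-3*g + w)/(w*(-g + w))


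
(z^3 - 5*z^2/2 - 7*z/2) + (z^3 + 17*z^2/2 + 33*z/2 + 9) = 2*z^3 + 6*z^2 + 13*z + 9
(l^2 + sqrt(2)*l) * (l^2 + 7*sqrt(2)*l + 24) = l^4 + 8*sqrt(2)*l^3 + 38*l^2 + 24*sqrt(2)*l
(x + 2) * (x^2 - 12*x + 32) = x^3 - 10*x^2 + 8*x + 64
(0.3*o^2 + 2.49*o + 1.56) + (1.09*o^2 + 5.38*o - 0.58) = 1.39*o^2 + 7.87*o + 0.98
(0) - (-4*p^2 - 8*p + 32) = 4*p^2 + 8*p - 32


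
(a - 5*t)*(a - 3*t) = a^2 - 8*a*t + 15*t^2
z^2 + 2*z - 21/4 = (z - 3/2)*(z + 7/2)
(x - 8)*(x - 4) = x^2 - 12*x + 32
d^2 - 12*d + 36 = (d - 6)^2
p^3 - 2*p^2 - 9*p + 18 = (p - 3)*(p - 2)*(p + 3)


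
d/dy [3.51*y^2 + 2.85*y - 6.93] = 7.02*y + 2.85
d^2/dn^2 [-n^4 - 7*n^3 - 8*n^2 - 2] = -12*n^2 - 42*n - 16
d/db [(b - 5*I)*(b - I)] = 2*b - 6*I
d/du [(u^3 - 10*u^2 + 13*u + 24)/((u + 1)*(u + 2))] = (u^2 + 4*u - 46)/(u^2 + 4*u + 4)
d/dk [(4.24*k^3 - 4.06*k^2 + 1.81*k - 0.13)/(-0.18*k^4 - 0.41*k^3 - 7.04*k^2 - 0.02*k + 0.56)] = (0.7632*k^6 - 1.4616*k^5 - 30.5368*k^4 + 1.221*k^3 + 19.7869*k^2 - 6.3776*k + 1.011)/(0.0324*k^8 + 0.1476*k^7 + 2.7025*k^6 + 5.78*k^5 + 49.3764*k^4 - 0.1776*k^3 - 7.8844*k^2 - 0.0224*k + 0.3136)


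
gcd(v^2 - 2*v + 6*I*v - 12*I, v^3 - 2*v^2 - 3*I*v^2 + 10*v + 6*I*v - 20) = v - 2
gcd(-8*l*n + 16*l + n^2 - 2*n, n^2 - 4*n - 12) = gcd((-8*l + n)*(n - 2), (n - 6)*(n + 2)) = 1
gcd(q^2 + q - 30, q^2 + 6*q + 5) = 1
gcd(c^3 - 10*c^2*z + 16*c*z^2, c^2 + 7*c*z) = c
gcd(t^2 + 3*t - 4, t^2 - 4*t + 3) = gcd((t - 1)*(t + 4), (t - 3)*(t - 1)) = t - 1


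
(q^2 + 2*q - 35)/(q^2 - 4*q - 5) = (q + 7)/(q + 1)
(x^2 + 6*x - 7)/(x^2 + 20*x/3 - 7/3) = 3*(x - 1)/(3*x - 1)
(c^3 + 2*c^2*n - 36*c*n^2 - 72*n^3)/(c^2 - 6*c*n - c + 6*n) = (c^2 + 8*c*n + 12*n^2)/(c - 1)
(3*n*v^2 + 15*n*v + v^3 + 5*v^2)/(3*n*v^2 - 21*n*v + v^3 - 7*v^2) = (v + 5)/(v - 7)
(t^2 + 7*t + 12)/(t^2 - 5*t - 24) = (t + 4)/(t - 8)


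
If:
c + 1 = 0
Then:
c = -1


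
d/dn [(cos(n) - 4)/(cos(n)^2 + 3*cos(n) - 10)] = (cos(n)^2 - 8*cos(n) - 2)*sin(n)/(cos(n)^2 + 3*cos(n) - 10)^2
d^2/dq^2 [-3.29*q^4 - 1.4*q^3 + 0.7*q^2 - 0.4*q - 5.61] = -39.48*q^2 - 8.4*q + 1.4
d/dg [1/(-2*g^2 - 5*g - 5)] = (4*g + 5)/(2*g^2 + 5*g + 5)^2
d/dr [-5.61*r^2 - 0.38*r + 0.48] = -11.22*r - 0.38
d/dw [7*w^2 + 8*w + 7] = 14*w + 8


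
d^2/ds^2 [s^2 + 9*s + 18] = 2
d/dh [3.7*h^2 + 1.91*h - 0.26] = 7.4*h + 1.91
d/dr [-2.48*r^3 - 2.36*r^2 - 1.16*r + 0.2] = -7.44*r^2 - 4.72*r - 1.16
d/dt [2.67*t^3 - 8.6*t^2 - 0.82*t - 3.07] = 8.01*t^2 - 17.2*t - 0.82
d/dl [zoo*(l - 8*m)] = zoo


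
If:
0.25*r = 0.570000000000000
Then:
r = 2.28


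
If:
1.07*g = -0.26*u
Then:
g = -0.242990654205607*u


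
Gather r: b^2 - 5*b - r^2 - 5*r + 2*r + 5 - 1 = b^2 - 5*b - r^2 - 3*r + 4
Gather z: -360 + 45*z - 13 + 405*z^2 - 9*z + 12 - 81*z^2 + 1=324*z^2 + 36*z - 360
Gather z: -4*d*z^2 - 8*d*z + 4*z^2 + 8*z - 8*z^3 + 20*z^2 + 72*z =-8*z^3 + z^2*(24 - 4*d) + z*(80 - 8*d)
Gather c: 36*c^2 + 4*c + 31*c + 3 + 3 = 36*c^2 + 35*c + 6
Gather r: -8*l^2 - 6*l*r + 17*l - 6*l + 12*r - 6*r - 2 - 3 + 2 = -8*l^2 + 11*l + r*(6 - 6*l) - 3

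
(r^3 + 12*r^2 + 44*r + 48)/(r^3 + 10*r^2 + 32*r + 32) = (r + 6)/(r + 4)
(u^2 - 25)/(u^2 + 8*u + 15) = (u - 5)/(u + 3)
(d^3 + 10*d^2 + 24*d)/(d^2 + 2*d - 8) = d*(d + 6)/(d - 2)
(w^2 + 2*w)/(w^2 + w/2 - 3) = 2*w/(2*w - 3)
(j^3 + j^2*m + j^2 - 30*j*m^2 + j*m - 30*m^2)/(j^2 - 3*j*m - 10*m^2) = (j^2 + 6*j*m + j + 6*m)/(j + 2*m)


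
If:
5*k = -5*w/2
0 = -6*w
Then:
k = 0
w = 0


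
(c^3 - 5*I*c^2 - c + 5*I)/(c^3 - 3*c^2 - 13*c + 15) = (c^2 + c*(1 - 5*I) - 5*I)/(c^2 - 2*c - 15)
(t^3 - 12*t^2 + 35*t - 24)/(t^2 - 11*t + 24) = t - 1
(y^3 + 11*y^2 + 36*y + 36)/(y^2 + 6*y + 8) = (y^2 + 9*y + 18)/(y + 4)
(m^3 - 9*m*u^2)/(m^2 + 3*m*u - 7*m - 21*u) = m*(m - 3*u)/(m - 7)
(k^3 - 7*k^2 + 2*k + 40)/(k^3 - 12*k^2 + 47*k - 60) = (k + 2)/(k - 3)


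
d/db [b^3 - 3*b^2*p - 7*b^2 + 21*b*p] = 3*b^2 - 6*b*p - 14*b + 21*p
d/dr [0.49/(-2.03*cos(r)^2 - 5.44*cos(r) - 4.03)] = -(1.9894*cos(r) + 2.6656)*sin(r)/(2.03*cos(r)^2 + 5.44*cos(r) + 4.03)^2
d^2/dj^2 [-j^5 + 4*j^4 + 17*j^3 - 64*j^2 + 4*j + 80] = -20*j^3 + 48*j^2 + 102*j - 128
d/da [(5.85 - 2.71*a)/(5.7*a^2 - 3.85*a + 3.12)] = (15.447*a^2 - 66.69*a + 14.0673)/(32.49*a^4 - 43.89*a^3 + 50.3905*a^2 - 24.024*a + 9.7344)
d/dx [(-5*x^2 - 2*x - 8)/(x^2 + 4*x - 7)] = 2*(-9*x^2 + 43*x + 23)/(x^4 + 8*x^3 + 2*x^2 - 56*x + 49)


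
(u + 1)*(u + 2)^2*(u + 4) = u^4 + 9*u^3 + 28*u^2 + 36*u + 16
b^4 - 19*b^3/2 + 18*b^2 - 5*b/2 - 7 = (b - 7)*(b - 2)*(b - 1)*(b + 1/2)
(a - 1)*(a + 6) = a^2 + 5*a - 6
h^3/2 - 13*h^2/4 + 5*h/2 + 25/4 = (h/2 + 1/2)*(h - 5)*(h - 5/2)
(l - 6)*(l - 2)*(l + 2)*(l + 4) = l^4 - 2*l^3 - 28*l^2 + 8*l + 96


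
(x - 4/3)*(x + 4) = x^2 + 8*x/3 - 16/3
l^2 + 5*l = l*(l + 5)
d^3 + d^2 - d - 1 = (d - 1)*(d + 1)^2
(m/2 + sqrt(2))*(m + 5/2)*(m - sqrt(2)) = m^3/2 + sqrt(2)*m^2/2 + 5*m^2/4 - 2*m + 5*sqrt(2)*m/4 - 5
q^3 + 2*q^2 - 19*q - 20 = (q - 4)*(q + 1)*(q + 5)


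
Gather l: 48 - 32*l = 48 - 32*l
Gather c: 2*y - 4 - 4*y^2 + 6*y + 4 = -4*y^2 + 8*y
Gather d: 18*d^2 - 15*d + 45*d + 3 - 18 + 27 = 18*d^2 + 30*d + 12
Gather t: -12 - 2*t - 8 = -2*t - 20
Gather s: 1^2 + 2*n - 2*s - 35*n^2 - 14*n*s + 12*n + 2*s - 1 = -35*n^2 - 14*n*s + 14*n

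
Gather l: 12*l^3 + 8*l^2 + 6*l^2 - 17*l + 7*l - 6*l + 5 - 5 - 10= 12*l^3 + 14*l^2 - 16*l - 10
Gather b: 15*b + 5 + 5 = 15*b + 10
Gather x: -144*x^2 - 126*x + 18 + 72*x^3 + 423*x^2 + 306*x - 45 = 72*x^3 + 279*x^2 + 180*x - 27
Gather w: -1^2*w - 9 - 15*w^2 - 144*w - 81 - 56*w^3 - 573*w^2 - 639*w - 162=-56*w^3 - 588*w^2 - 784*w - 252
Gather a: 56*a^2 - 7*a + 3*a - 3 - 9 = 56*a^2 - 4*a - 12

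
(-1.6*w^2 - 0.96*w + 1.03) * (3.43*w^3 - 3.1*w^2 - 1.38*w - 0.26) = -5.488*w^5 + 1.6672*w^4 + 8.7169*w^3 - 1.4522*w^2 - 1.1718*w - 0.2678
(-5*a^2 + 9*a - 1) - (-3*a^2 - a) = -2*a^2 + 10*a - 1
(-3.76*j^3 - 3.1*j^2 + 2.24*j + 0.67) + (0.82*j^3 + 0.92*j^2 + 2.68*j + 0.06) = -2.94*j^3 - 2.18*j^2 + 4.92*j + 0.73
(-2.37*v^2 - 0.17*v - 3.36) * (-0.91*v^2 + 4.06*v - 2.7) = 2.1567*v^4 - 9.4675*v^3 + 8.7664*v^2 - 13.1826*v + 9.072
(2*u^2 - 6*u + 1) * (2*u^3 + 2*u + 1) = 4*u^5 - 12*u^4 + 6*u^3 - 10*u^2 - 4*u + 1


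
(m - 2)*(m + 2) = m^2 - 4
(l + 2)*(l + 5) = l^2 + 7*l + 10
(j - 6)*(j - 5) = j^2 - 11*j + 30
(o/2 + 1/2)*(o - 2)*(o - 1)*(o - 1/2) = o^4/2 - 5*o^3/4 + 5*o/4 - 1/2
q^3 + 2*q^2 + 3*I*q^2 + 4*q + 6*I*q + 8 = (q + 2)*(q - I)*(q + 4*I)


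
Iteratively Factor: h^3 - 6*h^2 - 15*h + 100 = (h + 4)*(h^2 - 10*h + 25) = (h - 5)*(h + 4)*(h - 5)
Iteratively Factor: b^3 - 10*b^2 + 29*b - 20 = (b - 4)*(b^2 - 6*b + 5) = (b - 5)*(b - 4)*(b - 1)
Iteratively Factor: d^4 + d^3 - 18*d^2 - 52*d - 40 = (d + 2)*(d^3 - d^2 - 16*d - 20) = (d - 5)*(d + 2)*(d^2 + 4*d + 4) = (d - 5)*(d + 2)^2*(d + 2)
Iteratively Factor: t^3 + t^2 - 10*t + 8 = (t + 4)*(t^2 - 3*t + 2) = (t - 1)*(t + 4)*(t - 2)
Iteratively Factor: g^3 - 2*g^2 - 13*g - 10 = (g + 1)*(g^2 - 3*g - 10) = (g - 5)*(g + 1)*(g + 2)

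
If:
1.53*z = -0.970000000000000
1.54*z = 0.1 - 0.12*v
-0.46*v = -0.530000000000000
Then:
No Solution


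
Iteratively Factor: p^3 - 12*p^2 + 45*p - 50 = (p - 5)*(p^2 - 7*p + 10) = (p - 5)*(p - 2)*(p - 5)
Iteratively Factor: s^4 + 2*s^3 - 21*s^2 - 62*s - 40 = (s + 1)*(s^3 + s^2 - 22*s - 40) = (s + 1)*(s + 2)*(s^2 - s - 20) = (s + 1)*(s + 2)*(s + 4)*(s - 5)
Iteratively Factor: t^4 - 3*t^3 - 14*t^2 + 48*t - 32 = (t - 1)*(t^3 - 2*t^2 - 16*t + 32) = (t - 4)*(t - 1)*(t^2 + 2*t - 8) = (t - 4)*(t - 1)*(t + 4)*(t - 2)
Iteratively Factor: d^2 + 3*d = (d)*(d + 3)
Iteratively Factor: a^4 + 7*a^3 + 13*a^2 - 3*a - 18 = (a + 3)*(a^3 + 4*a^2 + a - 6) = (a + 2)*(a + 3)*(a^2 + 2*a - 3) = (a - 1)*(a + 2)*(a + 3)*(a + 3)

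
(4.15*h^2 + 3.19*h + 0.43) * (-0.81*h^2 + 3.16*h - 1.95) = -3.3615*h^4 + 10.5301*h^3 + 1.6396*h^2 - 4.8617*h - 0.8385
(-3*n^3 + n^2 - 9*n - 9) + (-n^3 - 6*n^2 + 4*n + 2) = -4*n^3 - 5*n^2 - 5*n - 7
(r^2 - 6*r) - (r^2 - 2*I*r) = -6*r + 2*I*r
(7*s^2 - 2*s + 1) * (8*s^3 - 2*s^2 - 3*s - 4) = 56*s^5 - 30*s^4 - 9*s^3 - 24*s^2 + 5*s - 4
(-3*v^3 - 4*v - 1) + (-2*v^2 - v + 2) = -3*v^3 - 2*v^2 - 5*v + 1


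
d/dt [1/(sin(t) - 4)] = -cos(t)/(sin(t) - 4)^2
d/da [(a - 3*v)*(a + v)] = 2*a - 2*v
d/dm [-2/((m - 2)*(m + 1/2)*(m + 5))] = 4*(6*m^2 + 14*m - 17)/(4*m^6 + 28*m^5 - 19*m^4 - 278*m^3 + 149*m^2 + 340*m + 100)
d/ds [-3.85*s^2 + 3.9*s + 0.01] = 3.9 - 7.7*s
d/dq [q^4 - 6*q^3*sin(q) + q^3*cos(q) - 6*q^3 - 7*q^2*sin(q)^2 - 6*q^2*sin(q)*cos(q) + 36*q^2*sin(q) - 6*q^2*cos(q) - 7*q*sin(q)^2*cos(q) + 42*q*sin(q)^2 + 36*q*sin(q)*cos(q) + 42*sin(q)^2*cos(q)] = -q^3*sin(q) - 6*q^3*cos(q) + 4*q^3 - 12*q^2*sin(q) - 7*q^2*sin(2*q) + 39*q^2*cos(q) - 6*q^2*cos(2*q) - 18*q^2 + 295*q*sin(q)/4 + 36*q*sin(2*q) - 21*q*sin(3*q)/4 - 12*q*cos(q) + 43*q*cos(2*q) - 7*q - 21*sin(q)/2 + 18*sin(2*q) + 63*sin(3*q)/2 - 7*cos(q)/4 - 21*cos(2*q) + 7*cos(3*q)/4 + 21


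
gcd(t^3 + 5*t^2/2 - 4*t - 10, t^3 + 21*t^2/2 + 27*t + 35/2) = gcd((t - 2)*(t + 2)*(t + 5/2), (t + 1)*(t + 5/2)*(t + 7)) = t + 5/2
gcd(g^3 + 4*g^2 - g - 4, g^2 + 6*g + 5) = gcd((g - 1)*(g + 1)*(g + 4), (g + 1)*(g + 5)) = g + 1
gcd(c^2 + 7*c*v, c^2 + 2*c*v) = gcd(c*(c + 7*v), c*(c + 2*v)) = c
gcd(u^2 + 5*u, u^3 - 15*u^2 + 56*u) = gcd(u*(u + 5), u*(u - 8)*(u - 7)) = u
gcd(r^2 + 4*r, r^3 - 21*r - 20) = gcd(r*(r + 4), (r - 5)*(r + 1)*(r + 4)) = r + 4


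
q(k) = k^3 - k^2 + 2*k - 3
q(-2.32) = -25.51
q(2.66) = 14.07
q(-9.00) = -831.00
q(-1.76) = -15.07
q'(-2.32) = 22.79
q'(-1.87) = 16.23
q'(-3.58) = 47.61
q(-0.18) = -3.40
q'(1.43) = 5.27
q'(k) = 3*k^2 - 2*k + 2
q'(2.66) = 17.91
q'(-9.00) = 263.00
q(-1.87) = -16.78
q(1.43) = 0.74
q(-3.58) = -68.86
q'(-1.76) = 14.81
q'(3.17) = 25.81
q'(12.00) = 410.00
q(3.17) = 25.15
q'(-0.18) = 2.46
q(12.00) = 1605.00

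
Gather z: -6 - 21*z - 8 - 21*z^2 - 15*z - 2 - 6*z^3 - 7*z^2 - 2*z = -6*z^3 - 28*z^2 - 38*z - 16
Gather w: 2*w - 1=2*w - 1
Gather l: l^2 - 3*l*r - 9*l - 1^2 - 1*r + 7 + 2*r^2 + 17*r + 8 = l^2 + l*(-3*r - 9) + 2*r^2 + 16*r + 14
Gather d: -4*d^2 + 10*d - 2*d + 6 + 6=-4*d^2 + 8*d + 12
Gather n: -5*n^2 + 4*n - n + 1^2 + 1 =-5*n^2 + 3*n + 2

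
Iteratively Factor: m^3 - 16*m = (m + 4)*(m^2 - 4*m) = (m - 4)*(m + 4)*(m)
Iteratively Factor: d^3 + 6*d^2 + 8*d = (d)*(d^2 + 6*d + 8) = d*(d + 4)*(d + 2)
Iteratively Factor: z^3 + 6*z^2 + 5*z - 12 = (z - 1)*(z^2 + 7*z + 12) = (z - 1)*(z + 4)*(z + 3)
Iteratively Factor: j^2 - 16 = (j - 4)*(j + 4)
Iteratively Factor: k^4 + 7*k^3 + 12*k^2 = (k + 3)*(k^3 + 4*k^2) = (k + 3)*(k + 4)*(k^2) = k*(k + 3)*(k + 4)*(k)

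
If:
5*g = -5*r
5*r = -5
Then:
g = 1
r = -1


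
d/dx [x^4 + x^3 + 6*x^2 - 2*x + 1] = 4*x^3 + 3*x^2 + 12*x - 2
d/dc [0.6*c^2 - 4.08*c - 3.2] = 1.2*c - 4.08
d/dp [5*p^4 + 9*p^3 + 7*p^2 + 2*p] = 20*p^3 + 27*p^2 + 14*p + 2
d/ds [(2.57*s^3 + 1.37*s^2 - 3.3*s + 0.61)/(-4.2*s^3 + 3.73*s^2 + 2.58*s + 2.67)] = (7.105427357601e-15*s^5 + 15.3401*s^4 - 14.4588*s^3 + 44.1153*s^2 + 2.7652*s - 10.3848)/(17.64*s^6 - 31.332*s^5 - 7.7591*s^4 - 3.1812*s^3 + 26.5746*s^2 + 13.7772*s + 7.1289)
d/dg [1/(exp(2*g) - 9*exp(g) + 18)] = (9 - 2*exp(g))*exp(g)/(exp(2*g) - 9*exp(g) + 18)^2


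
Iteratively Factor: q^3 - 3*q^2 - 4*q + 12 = (q + 2)*(q^2 - 5*q + 6) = (q - 2)*(q + 2)*(q - 3)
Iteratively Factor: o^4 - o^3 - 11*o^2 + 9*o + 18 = (o - 2)*(o^3 + o^2 - 9*o - 9) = (o - 3)*(o - 2)*(o^2 + 4*o + 3) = (o - 3)*(o - 2)*(o + 3)*(o + 1)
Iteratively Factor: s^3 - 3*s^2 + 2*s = (s)*(s^2 - 3*s + 2) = s*(s - 2)*(s - 1)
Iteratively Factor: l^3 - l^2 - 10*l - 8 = (l + 1)*(l^2 - 2*l - 8) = (l + 1)*(l + 2)*(l - 4)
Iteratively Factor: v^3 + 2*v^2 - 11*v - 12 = (v + 4)*(v^2 - 2*v - 3) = (v - 3)*(v + 4)*(v + 1)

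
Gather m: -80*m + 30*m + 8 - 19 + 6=-50*m - 5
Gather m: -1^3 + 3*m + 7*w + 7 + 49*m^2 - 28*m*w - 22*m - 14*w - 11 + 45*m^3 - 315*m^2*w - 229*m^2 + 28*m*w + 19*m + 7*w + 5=45*m^3 + m^2*(-315*w - 180)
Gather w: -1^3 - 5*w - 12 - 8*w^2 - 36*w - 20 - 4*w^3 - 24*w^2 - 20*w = -4*w^3 - 32*w^2 - 61*w - 33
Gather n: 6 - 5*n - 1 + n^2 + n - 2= n^2 - 4*n + 3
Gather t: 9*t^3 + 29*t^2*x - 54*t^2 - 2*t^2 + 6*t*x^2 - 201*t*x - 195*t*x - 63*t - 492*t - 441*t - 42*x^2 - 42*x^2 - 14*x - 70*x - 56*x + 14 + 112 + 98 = 9*t^3 + t^2*(29*x - 56) + t*(6*x^2 - 396*x - 996) - 84*x^2 - 140*x + 224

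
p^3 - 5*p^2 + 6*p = p*(p - 3)*(p - 2)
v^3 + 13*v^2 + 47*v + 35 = (v + 1)*(v + 5)*(v + 7)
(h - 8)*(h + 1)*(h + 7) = h^3 - 57*h - 56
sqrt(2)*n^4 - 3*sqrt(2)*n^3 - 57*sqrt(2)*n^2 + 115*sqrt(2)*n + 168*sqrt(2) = (n - 8)*(n - 3)*(n + 7)*(sqrt(2)*n + sqrt(2))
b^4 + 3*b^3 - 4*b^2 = b^2*(b - 1)*(b + 4)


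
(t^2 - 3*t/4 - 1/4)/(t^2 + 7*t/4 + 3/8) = 2*(t - 1)/(2*t + 3)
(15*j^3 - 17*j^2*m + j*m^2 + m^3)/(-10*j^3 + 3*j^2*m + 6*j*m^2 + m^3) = (-3*j + m)/(2*j + m)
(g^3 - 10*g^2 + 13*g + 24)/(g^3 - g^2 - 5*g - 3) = (g - 8)/(g + 1)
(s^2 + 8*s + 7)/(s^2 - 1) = (s + 7)/(s - 1)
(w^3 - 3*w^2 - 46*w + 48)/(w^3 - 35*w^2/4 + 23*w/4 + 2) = 4*(w + 6)/(4*w + 1)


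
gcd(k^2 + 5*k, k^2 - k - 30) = k + 5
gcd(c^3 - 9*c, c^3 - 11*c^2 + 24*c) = c^2 - 3*c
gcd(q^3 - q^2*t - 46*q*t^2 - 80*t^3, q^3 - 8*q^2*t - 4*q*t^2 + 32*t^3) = q^2 - 6*q*t - 16*t^2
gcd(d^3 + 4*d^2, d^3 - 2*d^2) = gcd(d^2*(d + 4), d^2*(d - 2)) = d^2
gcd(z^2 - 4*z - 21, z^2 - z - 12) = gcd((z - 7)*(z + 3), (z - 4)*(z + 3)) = z + 3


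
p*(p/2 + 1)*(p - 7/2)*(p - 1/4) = p^4/2 - 7*p^3/8 - 53*p^2/16 + 7*p/8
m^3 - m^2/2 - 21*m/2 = m*(m - 7/2)*(m + 3)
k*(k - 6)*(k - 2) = k^3 - 8*k^2 + 12*k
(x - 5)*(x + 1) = x^2 - 4*x - 5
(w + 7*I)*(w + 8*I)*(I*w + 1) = I*w^3 - 14*w^2 - 41*I*w - 56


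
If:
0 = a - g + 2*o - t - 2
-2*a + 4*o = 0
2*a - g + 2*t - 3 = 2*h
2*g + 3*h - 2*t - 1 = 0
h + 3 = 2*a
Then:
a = 11/7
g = 5/7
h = 1/7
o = 11/14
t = 3/7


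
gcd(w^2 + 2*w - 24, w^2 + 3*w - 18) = w + 6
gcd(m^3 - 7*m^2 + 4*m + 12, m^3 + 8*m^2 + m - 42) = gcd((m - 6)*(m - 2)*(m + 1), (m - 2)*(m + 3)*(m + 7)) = m - 2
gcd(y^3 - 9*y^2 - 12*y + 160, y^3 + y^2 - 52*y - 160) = y^2 - 4*y - 32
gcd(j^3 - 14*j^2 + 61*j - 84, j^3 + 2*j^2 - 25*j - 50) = 1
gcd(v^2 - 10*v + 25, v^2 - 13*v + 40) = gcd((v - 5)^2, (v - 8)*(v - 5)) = v - 5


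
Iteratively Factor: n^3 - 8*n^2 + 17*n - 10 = (n - 1)*(n^2 - 7*n + 10) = (n - 5)*(n - 1)*(n - 2)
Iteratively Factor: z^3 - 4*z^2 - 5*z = (z + 1)*(z^2 - 5*z) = (z - 5)*(z + 1)*(z)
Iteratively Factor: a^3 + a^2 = (a)*(a^2 + a) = a*(a + 1)*(a)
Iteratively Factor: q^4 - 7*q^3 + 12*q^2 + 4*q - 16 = (q - 2)*(q^3 - 5*q^2 + 2*q + 8) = (q - 4)*(q - 2)*(q^2 - q - 2) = (q - 4)*(q - 2)*(q + 1)*(q - 2)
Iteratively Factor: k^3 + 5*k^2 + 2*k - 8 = (k + 2)*(k^2 + 3*k - 4) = (k - 1)*(k + 2)*(k + 4)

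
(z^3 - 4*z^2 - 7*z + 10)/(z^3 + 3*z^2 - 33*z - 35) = (z^2 + z - 2)/(z^2 + 8*z + 7)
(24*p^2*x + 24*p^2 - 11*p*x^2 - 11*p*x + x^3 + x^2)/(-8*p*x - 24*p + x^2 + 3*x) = (-3*p*x - 3*p + x^2 + x)/(x + 3)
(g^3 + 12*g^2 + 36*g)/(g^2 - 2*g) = (g^2 + 12*g + 36)/(g - 2)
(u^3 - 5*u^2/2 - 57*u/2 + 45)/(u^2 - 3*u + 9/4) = 2*(u^2 - u - 30)/(2*u - 3)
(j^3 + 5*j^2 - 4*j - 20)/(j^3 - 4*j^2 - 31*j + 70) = (j + 2)/(j - 7)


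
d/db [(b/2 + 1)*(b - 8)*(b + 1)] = 3*b^2/2 - 5*b - 11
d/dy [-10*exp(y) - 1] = -10*exp(y)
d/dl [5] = 0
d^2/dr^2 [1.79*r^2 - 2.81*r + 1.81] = 3.58000000000000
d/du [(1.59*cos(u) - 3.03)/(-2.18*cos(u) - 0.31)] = 7.0983*sin(u)/(2.18*cos(u) + 0.31)^2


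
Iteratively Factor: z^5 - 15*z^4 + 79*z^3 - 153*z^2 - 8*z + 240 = (z - 4)*(z^4 - 11*z^3 + 35*z^2 - 13*z - 60) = (z - 5)*(z - 4)*(z^3 - 6*z^2 + 5*z + 12) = (z - 5)*(z - 4)*(z - 3)*(z^2 - 3*z - 4) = (z - 5)*(z - 4)*(z - 3)*(z + 1)*(z - 4)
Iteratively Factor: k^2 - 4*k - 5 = (k + 1)*(k - 5)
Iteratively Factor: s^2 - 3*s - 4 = (s + 1)*(s - 4)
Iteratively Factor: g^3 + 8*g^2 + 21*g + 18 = (g + 3)*(g^2 + 5*g + 6) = (g + 3)^2*(g + 2)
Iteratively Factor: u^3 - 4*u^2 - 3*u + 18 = (u - 3)*(u^2 - u - 6) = (u - 3)*(u + 2)*(u - 3)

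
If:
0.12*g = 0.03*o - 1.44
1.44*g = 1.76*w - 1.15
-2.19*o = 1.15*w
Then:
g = -10.91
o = 4.35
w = -8.28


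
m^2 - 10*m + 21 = (m - 7)*(m - 3)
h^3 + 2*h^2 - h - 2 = (h - 1)*(h + 1)*(h + 2)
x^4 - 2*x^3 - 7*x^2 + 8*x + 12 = (x - 3)*(x - 2)*(x + 1)*(x + 2)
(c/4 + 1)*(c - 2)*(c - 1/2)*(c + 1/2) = c^4/4 + c^3/2 - 33*c^2/16 - c/8 + 1/2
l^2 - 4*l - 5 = (l - 5)*(l + 1)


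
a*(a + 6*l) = a^2 + 6*a*l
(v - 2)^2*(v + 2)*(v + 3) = v^4 + v^3 - 10*v^2 - 4*v + 24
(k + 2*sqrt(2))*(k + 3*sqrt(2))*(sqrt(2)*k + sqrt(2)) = sqrt(2)*k^3 + sqrt(2)*k^2 + 10*k^2 + 10*k + 12*sqrt(2)*k + 12*sqrt(2)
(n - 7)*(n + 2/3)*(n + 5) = n^3 - 4*n^2/3 - 109*n/3 - 70/3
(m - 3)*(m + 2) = m^2 - m - 6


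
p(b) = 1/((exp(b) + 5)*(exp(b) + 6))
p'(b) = -exp(b)/((exp(b) + 5)*(exp(b) + 6)^2) - exp(b)/((exp(b) + 5)^2*(exp(b) + 6)) = (-2*exp(b) - 11)*exp(b)/(exp(4*b) + 22*exp(3*b) + 181*exp(2*b) + 660*exp(b) + 900)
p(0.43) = 0.02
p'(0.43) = -0.01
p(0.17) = 0.02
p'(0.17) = -0.01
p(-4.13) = 0.03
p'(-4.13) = -0.00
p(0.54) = 0.02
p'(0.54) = -0.01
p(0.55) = 0.02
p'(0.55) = -0.01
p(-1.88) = 0.03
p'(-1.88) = -0.00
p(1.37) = 0.01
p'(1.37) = -0.01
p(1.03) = 0.01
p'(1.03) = -0.01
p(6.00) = 0.00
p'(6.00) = 0.00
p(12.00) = 0.00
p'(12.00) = 0.00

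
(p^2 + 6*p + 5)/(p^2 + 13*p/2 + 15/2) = 2*(p + 1)/(2*p + 3)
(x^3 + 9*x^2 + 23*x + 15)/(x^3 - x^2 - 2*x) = (x^2 + 8*x + 15)/(x*(x - 2))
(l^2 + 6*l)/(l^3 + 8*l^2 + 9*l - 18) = l/(l^2 + 2*l - 3)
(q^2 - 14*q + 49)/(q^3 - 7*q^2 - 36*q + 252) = (q - 7)/(q^2 - 36)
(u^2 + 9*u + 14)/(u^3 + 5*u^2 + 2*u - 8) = (u + 7)/(u^2 + 3*u - 4)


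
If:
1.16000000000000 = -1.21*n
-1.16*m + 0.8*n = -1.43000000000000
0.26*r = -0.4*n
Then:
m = 0.57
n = -0.96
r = 1.47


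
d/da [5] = 0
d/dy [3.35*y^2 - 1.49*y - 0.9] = 6.7*y - 1.49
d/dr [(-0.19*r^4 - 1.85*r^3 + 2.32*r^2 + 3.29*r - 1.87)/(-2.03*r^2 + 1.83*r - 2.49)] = (0.7714*r^5 + 2.7124*r^4 - 4.8786*r^3 + 24.7438*r^2 - 19.1458*r - 4.77)/(4.1209*r^4 - 7.4298*r^3 + 13.4583*r^2 - 9.1134*r + 6.2001)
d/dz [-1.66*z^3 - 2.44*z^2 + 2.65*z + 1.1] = -4.98*z^2 - 4.88*z + 2.65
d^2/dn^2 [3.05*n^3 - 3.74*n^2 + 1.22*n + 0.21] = 18.3*n - 7.48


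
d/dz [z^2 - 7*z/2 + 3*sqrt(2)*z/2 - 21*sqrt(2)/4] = 2*z - 7/2 + 3*sqrt(2)/2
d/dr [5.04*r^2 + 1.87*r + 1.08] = 10.08*r + 1.87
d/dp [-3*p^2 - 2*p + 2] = -6*p - 2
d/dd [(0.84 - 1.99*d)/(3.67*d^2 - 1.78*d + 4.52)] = (7.3033*d^2 - 6.1656*d - 7.4996)/(13.4689*d^4 - 13.0652*d^3 + 36.3452*d^2 - 16.0912*d + 20.4304)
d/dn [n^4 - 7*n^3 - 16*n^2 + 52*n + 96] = 4*n^3 - 21*n^2 - 32*n + 52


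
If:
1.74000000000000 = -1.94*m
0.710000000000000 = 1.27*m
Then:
No Solution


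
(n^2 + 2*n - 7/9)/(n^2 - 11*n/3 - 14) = (n - 1/3)/(n - 6)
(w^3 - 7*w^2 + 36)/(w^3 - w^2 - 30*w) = (w^2 - w - 6)/(w*(w + 5))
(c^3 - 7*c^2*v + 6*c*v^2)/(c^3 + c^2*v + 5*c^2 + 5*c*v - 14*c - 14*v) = c*(c^2 - 7*c*v + 6*v^2)/(c^3 + c^2*v + 5*c^2 + 5*c*v - 14*c - 14*v)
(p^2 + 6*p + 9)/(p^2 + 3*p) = (p + 3)/p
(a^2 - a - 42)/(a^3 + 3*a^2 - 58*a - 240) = (a - 7)/(a^2 - 3*a - 40)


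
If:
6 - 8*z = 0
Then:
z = 3/4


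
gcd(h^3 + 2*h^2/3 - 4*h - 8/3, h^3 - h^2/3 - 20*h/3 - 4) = h^2 + 8*h/3 + 4/3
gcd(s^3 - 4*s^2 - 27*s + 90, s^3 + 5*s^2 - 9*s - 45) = s^2 + 2*s - 15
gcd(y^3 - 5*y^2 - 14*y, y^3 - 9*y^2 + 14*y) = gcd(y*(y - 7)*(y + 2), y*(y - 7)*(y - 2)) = y^2 - 7*y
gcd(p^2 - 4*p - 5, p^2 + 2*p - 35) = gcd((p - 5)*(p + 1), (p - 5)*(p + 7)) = p - 5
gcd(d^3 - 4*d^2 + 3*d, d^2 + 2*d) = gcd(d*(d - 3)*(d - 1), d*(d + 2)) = d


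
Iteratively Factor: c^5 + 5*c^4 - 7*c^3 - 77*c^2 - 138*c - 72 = (c + 1)*(c^4 + 4*c^3 - 11*c^2 - 66*c - 72) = (c + 1)*(c + 3)*(c^3 + c^2 - 14*c - 24) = (c - 4)*(c + 1)*(c + 3)*(c^2 + 5*c + 6) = (c - 4)*(c + 1)*(c + 3)^2*(c + 2)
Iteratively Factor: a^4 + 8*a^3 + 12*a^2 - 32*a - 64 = (a + 4)*(a^3 + 4*a^2 - 4*a - 16) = (a + 4)^2*(a^2 - 4) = (a + 2)*(a + 4)^2*(a - 2)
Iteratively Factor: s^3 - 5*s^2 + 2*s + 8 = (s + 1)*(s^2 - 6*s + 8) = (s - 4)*(s + 1)*(s - 2)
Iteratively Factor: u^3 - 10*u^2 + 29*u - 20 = (u - 4)*(u^2 - 6*u + 5) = (u - 5)*(u - 4)*(u - 1)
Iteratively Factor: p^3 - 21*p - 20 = (p - 5)*(p^2 + 5*p + 4) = (p - 5)*(p + 1)*(p + 4)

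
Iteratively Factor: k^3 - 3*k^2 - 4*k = (k)*(k^2 - 3*k - 4) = k*(k + 1)*(k - 4)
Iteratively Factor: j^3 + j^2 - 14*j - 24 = (j + 3)*(j^2 - 2*j - 8) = (j - 4)*(j + 3)*(j + 2)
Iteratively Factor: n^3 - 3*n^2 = (n - 3)*(n^2) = n*(n - 3)*(n)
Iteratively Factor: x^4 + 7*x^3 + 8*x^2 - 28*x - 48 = (x + 2)*(x^3 + 5*x^2 - 2*x - 24) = (x + 2)*(x + 4)*(x^2 + x - 6) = (x + 2)*(x + 3)*(x + 4)*(x - 2)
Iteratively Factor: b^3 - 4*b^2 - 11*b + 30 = (b - 5)*(b^2 + b - 6) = (b - 5)*(b - 2)*(b + 3)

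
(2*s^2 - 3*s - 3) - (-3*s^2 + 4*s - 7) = 5*s^2 - 7*s + 4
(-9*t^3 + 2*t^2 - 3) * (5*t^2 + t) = -45*t^5 + t^4 + 2*t^3 - 15*t^2 - 3*t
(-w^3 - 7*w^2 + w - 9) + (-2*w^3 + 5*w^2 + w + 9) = -3*w^3 - 2*w^2 + 2*w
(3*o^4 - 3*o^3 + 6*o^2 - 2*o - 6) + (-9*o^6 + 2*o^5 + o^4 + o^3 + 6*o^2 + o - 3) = -9*o^6 + 2*o^5 + 4*o^4 - 2*o^3 + 12*o^2 - o - 9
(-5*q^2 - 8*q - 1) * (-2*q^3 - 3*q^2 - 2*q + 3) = 10*q^5 + 31*q^4 + 36*q^3 + 4*q^2 - 22*q - 3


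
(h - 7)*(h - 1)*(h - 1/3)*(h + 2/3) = h^4 - 23*h^3/3 + 37*h^2/9 + 37*h/9 - 14/9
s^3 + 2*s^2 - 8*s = s*(s - 2)*(s + 4)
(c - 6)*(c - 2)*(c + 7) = c^3 - c^2 - 44*c + 84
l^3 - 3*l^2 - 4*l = l*(l - 4)*(l + 1)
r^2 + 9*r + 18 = (r + 3)*(r + 6)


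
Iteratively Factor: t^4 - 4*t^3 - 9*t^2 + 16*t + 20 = (t + 2)*(t^3 - 6*t^2 + 3*t + 10) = (t + 1)*(t + 2)*(t^2 - 7*t + 10) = (t - 2)*(t + 1)*(t + 2)*(t - 5)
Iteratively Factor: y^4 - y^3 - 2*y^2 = (y)*(y^3 - y^2 - 2*y) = y*(y - 2)*(y^2 + y) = y^2*(y - 2)*(y + 1)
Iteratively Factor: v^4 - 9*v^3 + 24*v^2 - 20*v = (v)*(v^3 - 9*v^2 + 24*v - 20) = v*(v - 5)*(v^2 - 4*v + 4) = v*(v - 5)*(v - 2)*(v - 2)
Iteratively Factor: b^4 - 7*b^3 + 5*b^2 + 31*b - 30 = (b + 2)*(b^3 - 9*b^2 + 23*b - 15) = (b - 1)*(b + 2)*(b^2 - 8*b + 15) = (b - 3)*(b - 1)*(b + 2)*(b - 5)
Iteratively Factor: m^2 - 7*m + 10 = (m - 2)*(m - 5)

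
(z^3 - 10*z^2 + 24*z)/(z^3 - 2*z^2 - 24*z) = (z - 4)/(z + 4)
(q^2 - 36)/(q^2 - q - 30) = (q + 6)/(q + 5)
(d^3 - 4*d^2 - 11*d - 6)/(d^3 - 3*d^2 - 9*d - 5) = (d - 6)/(d - 5)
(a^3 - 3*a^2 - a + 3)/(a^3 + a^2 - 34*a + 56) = (a^3 - 3*a^2 - a + 3)/(a^3 + a^2 - 34*a + 56)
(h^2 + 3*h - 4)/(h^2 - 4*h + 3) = (h + 4)/(h - 3)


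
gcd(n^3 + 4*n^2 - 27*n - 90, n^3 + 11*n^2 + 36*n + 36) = n^2 + 9*n + 18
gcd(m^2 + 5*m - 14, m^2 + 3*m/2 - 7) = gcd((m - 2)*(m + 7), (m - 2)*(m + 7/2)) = m - 2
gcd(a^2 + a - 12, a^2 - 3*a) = a - 3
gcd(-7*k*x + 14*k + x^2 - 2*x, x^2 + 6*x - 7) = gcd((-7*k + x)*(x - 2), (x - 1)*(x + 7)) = 1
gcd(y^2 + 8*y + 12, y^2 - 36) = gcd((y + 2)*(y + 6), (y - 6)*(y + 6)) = y + 6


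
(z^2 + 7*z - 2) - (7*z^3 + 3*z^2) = -7*z^3 - 2*z^2 + 7*z - 2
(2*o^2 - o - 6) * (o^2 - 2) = 2*o^4 - o^3 - 10*o^2 + 2*o + 12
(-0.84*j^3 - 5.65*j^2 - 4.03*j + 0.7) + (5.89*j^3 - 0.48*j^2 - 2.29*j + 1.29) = 5.05*j^3 - 6.13*j^2 - 6.32*j + 1.99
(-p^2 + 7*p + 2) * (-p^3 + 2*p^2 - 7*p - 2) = p^5 - 9*p^4 + 19*p^3 - 43*p^2 - 28*p - 4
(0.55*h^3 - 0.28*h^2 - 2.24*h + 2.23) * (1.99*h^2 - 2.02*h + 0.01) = 1.0945*h^5 - 1.6682*h^4 - 3.8865*h^3 + 8.9597*h^2 - 4.527*h + 0.0223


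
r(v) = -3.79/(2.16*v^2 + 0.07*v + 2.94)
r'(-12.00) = -0.00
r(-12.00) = -0.01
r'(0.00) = 0.03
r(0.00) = -1.29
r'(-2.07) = -0.23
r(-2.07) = -0.31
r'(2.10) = 0.22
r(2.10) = -0.30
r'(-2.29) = -0.19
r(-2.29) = -0.27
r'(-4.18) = -0.04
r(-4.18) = -0.09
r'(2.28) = 0.18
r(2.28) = -0.26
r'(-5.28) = -0.02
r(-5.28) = -0.06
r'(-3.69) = -0.06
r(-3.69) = -0.12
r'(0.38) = 0.60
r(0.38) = -1.16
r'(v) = -3.79*(-4.32*v - 0.07)/(2.16*v^2 + 0.07*v + 2.94)^2 = (16.3728*v + 0.2653)/(2.16*v^2 + 0.07*v + 2.94)^2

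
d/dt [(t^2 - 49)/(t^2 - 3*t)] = (-3*t^2 + 98*t - 147)/(t^2*(t^2 - 6*t + 9))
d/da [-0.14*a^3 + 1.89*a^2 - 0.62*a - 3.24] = -0.42*a^2 + 3.78*a - 0.62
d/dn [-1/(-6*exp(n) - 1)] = -6*exp(n)/(6*exp(n) + 1)^2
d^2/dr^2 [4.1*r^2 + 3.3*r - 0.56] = 8.20000000000000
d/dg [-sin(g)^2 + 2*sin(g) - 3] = 2*(1 - sin(g))*cos(g)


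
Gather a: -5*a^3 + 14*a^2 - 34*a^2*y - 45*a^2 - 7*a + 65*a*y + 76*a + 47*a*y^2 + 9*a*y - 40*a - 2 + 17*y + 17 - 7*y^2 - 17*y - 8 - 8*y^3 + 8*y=-5*a^3 + a^2*(-34*y - 31) + a*(47*y^2 + 74*y + 29) - 8*y^3 - 7*y^2 + 8*y + 7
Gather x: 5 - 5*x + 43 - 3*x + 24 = 72 - 8*x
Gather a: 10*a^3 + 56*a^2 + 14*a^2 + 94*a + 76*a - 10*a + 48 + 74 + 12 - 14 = 10*a^3 + 70*a^2 + 160*a + 120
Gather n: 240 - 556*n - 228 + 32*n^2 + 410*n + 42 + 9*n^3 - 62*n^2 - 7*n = 9*n^3 - 30*n^2 - 153*n + 54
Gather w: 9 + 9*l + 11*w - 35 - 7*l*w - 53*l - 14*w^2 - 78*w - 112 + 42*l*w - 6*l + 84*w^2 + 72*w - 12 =-50*l + 70*w^2 + w*(35*l + 5) - 150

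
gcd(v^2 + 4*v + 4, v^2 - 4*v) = 1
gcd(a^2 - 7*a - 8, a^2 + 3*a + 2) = a + 1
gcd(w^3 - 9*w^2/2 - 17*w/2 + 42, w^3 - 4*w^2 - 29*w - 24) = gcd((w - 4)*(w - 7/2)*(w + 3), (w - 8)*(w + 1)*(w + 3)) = w + 3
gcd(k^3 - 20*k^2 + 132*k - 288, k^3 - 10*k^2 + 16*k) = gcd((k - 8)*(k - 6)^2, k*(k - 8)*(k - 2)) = k - 8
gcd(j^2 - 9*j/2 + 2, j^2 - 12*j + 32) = j - 4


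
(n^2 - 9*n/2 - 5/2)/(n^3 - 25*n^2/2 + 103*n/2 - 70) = (2*n + 1)/(2*n^2 - 15*n + 28)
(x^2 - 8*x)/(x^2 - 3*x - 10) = x*(8 - x)/(-x^2 + 3*x + 10)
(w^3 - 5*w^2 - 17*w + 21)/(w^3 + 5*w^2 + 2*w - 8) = (w^2 - 4*w - 21)/(w^2 + 6*w + 8)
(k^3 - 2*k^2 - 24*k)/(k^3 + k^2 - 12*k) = (k - 6)/(k - 3)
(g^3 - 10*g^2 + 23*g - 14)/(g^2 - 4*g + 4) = (g^2 - 8*g + 7)/(g - 2)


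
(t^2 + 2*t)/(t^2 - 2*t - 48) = t*(t + 2)/(t^2 - 2*t - 48)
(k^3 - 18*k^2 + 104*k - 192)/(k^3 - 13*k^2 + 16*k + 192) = (k^2 - 10*k + 24)/(k^2 - 5*k - 24)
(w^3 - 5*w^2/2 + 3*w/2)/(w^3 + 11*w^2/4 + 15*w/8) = 4*(2*w^2 - 5*w + 3)/(8*w^2 + 22*w + 15)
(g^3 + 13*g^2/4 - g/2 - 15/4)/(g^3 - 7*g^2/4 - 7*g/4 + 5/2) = (g + 3)/(g - 2)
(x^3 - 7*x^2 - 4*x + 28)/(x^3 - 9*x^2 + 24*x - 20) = (x^2 - 5*x - 14)/(x^2 - 7*x + 10)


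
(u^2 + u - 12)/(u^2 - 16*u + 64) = (u^2 + u - 12)/(u^2 - 16*u + 64)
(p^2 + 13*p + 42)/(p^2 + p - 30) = (p + 7)/(p - 5)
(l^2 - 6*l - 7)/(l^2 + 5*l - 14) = (l^2 - 6*l - 7)/(l^2 + 5*l - 14)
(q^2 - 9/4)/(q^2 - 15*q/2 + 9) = (q + 3/2)/(q - 6)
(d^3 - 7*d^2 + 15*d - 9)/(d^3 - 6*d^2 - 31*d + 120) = (d^2 - 4*d + 3)/(d^2 - 3*d - 40)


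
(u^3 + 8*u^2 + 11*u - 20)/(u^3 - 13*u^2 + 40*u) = (u^3 + 8*u^2 + 11*u - 20)/(u*(u^2 - 13*u + 40))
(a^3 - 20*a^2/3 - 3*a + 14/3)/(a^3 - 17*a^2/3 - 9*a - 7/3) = (3*a - 2)/(3*a + 1)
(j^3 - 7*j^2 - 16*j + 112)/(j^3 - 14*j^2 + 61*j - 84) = (j + 4)/(j - 3)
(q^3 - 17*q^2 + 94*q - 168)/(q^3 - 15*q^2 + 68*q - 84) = (q - 4)/(q - 2)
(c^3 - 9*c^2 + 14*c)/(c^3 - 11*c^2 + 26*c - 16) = c*(c - 7)/(c^2 - 9*c + 8)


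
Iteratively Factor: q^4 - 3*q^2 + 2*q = (q + 2)*(q^3 - 2*q^2 + q) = (q - 1)*(q + 2)*(q^2 - q) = q*(q - 1)*(q + 2)*(q - 1)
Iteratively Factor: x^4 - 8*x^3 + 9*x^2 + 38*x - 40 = (x - 1)*(x^3 - 7*x^2 + 2*x + 40) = (x - 4)*(x - 1)*(x^2 - 3*x - 10) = (x - 5)*(x - 4)*(x - 1)*(x + 2)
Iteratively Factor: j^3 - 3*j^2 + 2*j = (j)*(j^2 - 3*j + 2) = j*(j - 1)*(j - 2)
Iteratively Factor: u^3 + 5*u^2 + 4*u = (u + 1)*(u^2 + 4*u) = (u + 1)*(u + 4)*(u)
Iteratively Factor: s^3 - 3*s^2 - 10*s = (s + 2)*(s^2 - 5*s) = s*(s + 2)*(s - 5)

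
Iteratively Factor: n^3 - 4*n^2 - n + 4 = (n + 1)*(n^2 - 5*n + 4) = (n - 4)*(n + 1)*(n - 1)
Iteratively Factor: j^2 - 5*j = (j - 5)*(j)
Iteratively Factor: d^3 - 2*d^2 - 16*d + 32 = (d + 4)*(d^2 - 6*d + 8) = (d - 4)*(d + 4)*(d - 2)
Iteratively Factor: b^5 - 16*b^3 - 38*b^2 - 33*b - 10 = (b + 1)*(b^4 - b^3 - 15*b^2 - 23*b - 10) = (b + 1)^2*(b^3 - 2*b^2 - 13*b - 10) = (b + 1)^2*(b + 2)*(b^2 - 4*b - 5) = (b + 1)^3*(b + 2)*(b - 5)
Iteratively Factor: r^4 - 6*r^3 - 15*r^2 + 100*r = (r + 4)*(r^3 - 10*r^2 + 25*r) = (r - 5)*(r + 4)*(r^2 - 5*r) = (r - 5)^2*(r + 4)*(r)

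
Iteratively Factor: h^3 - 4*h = (h - 2)*(h^2 + 2*h) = (h - 2)*(h + 2)*(h)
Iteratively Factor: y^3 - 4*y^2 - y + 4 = (y - 4)*(y^2 - 1) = (y - 4)*(y + 1)*(y - 1)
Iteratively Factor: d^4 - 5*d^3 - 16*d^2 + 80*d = (d - 5)*(d^3 - 16*d) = (d - 5)*(d + 4)*(d^2 - 4*d) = (d - 5)*(d - 4)*(d + 4)*(d)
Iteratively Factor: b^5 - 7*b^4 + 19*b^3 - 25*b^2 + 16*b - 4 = (b - 2)*(b^4 - 5*b^3 + 9*b^2 - 7*b + 2) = (b - 2)*(b - 1)*(b^3 - 4*b^2 + 5*b - 2) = (b - 2)*(b - 1)^2*(b^2 - 3*b + 2) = (b - 2)*(b - 1)^3*(b - 2)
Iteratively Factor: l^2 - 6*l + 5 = (l - 5)*(l - 1)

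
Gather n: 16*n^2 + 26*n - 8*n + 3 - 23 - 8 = 16*n^2 + 18*n - 28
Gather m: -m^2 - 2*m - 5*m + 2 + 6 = -m^2 - 7*m + 8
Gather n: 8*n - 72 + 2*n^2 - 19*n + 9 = 2*n^2 - 11*n - 63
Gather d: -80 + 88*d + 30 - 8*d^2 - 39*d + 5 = -8*d^2 + 49*d - 45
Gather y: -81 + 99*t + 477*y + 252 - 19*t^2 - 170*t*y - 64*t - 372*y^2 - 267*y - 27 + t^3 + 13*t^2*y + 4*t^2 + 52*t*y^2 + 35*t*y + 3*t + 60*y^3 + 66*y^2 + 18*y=t^3 - 15*t^2 + 38*t + 60*y^3 + y^2*(52*t - 306) + y*(13*t^2 - 135*t + 228) + 144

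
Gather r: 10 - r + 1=11 - r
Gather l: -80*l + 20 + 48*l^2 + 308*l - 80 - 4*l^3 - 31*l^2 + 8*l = -4*l^3 + 17*l^2 + 236*l - 60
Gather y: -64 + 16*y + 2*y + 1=18*y - 63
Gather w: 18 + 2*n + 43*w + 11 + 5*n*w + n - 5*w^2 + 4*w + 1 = 3*n - 5*w^2 + w*(5*n + 47) + 30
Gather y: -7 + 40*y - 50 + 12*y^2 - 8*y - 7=12*y^2 + 32*y - 64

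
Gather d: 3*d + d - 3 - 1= 4*d - 4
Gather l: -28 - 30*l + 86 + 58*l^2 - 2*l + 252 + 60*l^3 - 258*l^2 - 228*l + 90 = 60*l^3 - 200*l^2 - 260*l + 400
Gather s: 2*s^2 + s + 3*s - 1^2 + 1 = 2*s^2 + 4*s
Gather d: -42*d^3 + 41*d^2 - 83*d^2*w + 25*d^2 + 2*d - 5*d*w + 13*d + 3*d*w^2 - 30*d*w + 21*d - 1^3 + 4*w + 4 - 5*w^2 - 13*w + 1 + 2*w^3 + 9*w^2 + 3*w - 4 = -42*d^3 + d^2*(66 - 83*w) + d*(3*w^2 - 35*w + 36) + 2*w^3 + 4*w^2 - 6*w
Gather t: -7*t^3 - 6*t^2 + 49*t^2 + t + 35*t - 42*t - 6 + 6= -7*t^3 + 43*t^2 - 6*t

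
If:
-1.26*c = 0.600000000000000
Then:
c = -0.48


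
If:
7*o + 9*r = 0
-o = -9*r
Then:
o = 0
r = 0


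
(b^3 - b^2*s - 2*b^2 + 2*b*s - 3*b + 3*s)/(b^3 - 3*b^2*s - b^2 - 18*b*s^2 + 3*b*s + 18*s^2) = (b^3 - b^2*s - 2*b^2 + 2*b*s - 3*b + 3*s)/(b^3 - 3*b^2*s - b^2 - 18*b*s^2 + 3*b*s + 18*s^2)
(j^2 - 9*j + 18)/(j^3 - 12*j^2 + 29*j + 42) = (j - 3)/(j^2 - 6*j - 7)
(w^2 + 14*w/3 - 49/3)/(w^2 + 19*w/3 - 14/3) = (3*w - 7)/(3*w - 2)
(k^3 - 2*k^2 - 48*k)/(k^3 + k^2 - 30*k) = (k - 8)/(k - 5)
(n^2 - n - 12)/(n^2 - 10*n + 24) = (n + 3)/(n - 6)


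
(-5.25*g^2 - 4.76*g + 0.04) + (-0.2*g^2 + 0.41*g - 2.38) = -5.45*g^2 - 4.35*g - 2.34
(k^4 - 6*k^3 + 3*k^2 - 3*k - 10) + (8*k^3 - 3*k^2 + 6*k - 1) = k^4 + 2*k^3 + 3*k - 11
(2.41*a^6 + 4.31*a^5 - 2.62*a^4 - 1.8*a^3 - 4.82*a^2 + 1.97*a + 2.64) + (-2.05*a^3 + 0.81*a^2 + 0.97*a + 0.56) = 2.41*a^6 + 4.31*a^5 - 2.62*a^4 - 3.85*a^3 - 4.01*a^2 + 2.94*a + 3.2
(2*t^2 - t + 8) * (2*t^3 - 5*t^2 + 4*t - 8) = 4*t^5 - 12*t^4 + 29*t^3 - 60*t^2 + 40*t - 64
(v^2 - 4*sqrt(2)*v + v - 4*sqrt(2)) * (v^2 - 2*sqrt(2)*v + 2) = v^4 - 6*sqrt(2)*v^3 + v^3 - 6*sqrt(2)*v^2 + 18*v^2 - 8*sqrt(2)*v + 18*v - 8*sqrt(2)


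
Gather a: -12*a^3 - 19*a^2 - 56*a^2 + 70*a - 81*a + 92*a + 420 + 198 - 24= -12*a^3 - 75*a^2 + 81*a + 594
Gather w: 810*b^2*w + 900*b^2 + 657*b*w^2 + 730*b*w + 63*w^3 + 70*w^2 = 900*b^2 + 63*w^3 + w^2*(657*b + 70) + w*(810*b^2 + 730*b)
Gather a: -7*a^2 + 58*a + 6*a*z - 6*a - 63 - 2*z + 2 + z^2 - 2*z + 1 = -7*a^2 + a*(6*z + 52) + z^2 - 4*z - 60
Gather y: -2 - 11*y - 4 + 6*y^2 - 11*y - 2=6*y^2 - 22*y - 8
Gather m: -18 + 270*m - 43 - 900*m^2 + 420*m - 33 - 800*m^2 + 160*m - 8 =-1700*m^2 + 850*m - 102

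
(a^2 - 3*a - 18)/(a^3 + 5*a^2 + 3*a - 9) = (a - 6)/(a^2 + 2*a - 3)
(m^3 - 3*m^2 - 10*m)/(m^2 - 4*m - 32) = m*(-m^2 + 3*m + 10)/(-m^2 + 4*m + 32)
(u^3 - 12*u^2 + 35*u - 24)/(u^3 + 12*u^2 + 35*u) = (u^3 - 12*u^2 + 35*u - 24)/(u*(u^2 + 12*u + 35))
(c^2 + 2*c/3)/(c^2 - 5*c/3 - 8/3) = c*(3*c + 2)/(3*c^2 - 5*c - 8)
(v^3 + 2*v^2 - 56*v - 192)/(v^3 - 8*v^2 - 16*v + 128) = (v + 6)/(v - 4)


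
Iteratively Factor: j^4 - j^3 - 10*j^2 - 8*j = (j - 4)*(j^3 + 3*j^2 + 2*j) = j*(j - 4)*(j^2 + 3*j + 2) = j*(j - 4)*(j + 1)*(j + 2)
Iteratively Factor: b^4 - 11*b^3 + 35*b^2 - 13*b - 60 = (b - 5)*(b^3 - 6*b^2 + 5*b + 12) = (b - 5)*(b + 1)*(b^2 - 7*b + 12) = (b - 5)*(b - 4)*(b + 1)*(b - 3)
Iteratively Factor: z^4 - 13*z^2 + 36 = (z - 3)*(z^3 + 3*z^2 - 4*z - 12) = (z - 3)*(z - 2)*(z^2 + 5*z + 6) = (z - 3)*(z - 2)*(z + 3)*(z + 2)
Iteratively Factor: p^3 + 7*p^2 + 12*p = (p + 3)*(p^2 + 4*p) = (p + 3)*(p + 4)*(p)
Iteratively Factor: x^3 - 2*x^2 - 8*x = (x)*(x^2 - 2*x - 8) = x*(x - 4)*(x + 2)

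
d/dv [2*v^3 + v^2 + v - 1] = 6*v^2 + 2*v + 1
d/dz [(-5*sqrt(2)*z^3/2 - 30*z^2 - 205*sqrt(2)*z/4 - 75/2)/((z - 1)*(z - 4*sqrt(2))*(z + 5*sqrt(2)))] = 5*(2*sqrt(2)*z^4 + 20*z^4 + 8*z^3 + 242*sqrt(2)*z^3 - 257*sqrt(2)*z^2 + 1132*z^2 - 1980*z + 60*sqrt(2)*z - 1670*sqrt(2) - 1200)/(4*(z^6 - 2*z^5 + 2*sqrt(2)*z^5 - 77*z^4 - 4*sqrt(2)*z^4 - 78*sqrt(2)*z^3 + 156*z^3 + 160*sqrt(2)*z^2 + 1522*z^2 - 3200*z - 80*sqrt(2)*z + 1600))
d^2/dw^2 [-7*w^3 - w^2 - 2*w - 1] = -42*w - 2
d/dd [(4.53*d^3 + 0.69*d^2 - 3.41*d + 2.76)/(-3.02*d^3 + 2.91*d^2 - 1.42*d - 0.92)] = (15.2661*d^4 - 33.4616*d^3 + 21.4461*d^2 - 17.3328*d + 7.0564)/(9.1204*d^6 - 17.5764*d^5 + 17.0449*d^4 - 2.7076*d^3 - 3.338*d^2 + 2.6128*d + 0.8464)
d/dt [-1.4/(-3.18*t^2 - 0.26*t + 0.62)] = (-8.904*t - 0.364)/(3.18*t^2 + 0.26*t - 0.62)^2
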